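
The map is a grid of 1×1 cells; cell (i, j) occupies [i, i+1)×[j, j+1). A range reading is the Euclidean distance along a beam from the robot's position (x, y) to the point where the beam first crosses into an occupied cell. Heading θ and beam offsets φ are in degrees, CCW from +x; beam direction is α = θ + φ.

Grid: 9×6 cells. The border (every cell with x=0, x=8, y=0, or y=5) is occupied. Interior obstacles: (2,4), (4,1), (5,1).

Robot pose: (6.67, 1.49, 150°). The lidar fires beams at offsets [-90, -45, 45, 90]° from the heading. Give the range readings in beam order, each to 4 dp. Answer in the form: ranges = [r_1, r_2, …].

beam 1: φ=-90°, α=60°
  dir = (cos 60°, sin 60°) = (0.5000, 0.8660); from cell (6,1)
  next x-line at t=0.6600, next y-line at t=0.5889; Δt_x=2.0000, Δt_y=1.1547
    y: enter (6,2) at t=0.5889
    x: enter (7,2) at t=0.6600
    y: enter (7,3) at t=1.7436
    x: enter (8,3) at t=2.6600 ← occupied
  → r_1 = 2.6600
beam 2: φ=-45°, α=105°
  dir = (cos 105°, sin 105°) = (-0.2588, 0.9659); from cell (6,1)
  next x-line at t=2.5887, next y-line at t=0.5280; Δt_x=3.8637, Δt_y=1.0353
    y: enter (6,2) at t=0.5280
    y: enter (6,3) at t=1.5633
    x: enter (5,3) at t=2.5887
    y: enter (5,4) at t=2.5985
    y: enter (5,5) at t=3.6338 ← occupied
  → r_2 = 3.6338
beam 3: φ=45°, α=195°
  dir = (cos 195°, sin 195°) = (-0.9659, -0.2588); from cell (6,1)
  next x-line at t=0.6936, next y-line at t=1.8932; Δt_x=1.0353, Δt_y=3.8637
    x: enter (5,1) at t=0.6936 ← occupied
  → r_3 = 0.6936
beam 4: φ=90°, α=240°
  dir = (cos 240°, sin 240°) = (-0.5000, -0.8660); from cell (6,1)
  next x-line at t=1.3400, next y-line at t=0.5658; Δt_x=2.0000, Δt_y=1.1547
    y: enter (6,0) at t=0.5658 ← occupied
  → r_4 = 0.5658

ranges = [2.6600, 3.6338, 0.6936, 0.5658]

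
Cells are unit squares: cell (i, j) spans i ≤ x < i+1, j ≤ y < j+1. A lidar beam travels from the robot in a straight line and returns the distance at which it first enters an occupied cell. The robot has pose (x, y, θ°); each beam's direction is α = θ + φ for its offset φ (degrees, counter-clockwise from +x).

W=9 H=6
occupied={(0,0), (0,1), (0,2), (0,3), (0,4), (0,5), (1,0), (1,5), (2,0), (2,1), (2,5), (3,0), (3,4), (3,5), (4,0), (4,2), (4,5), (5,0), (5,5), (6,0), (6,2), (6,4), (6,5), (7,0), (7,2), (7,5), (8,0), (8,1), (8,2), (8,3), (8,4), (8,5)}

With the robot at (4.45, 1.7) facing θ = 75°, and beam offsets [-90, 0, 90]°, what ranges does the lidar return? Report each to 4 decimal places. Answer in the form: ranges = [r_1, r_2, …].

ranges = [2.7046, 0.3106, 3.5717]

beam 1: φ=-90°, α=345°
  cosα=0.9659 sinα=-0.2588 | (4,1) | tMaxX 0.5694 tMaxY 2.7046 | tΔX 1.0353 tΔY 3.8637
    t=0.5694 [x] (5,1)
    t=1.6047 [x] (6,1)
    t=2.6400 [x] (7,1)
    t=2.7046 [y] (7,0) — stop
  → r_1 = 2.7046
beam 2: φ=0°, α=75°
  cosα=0.2588 sinα=0.9659 | (4,1) | tMaxX 2.1250 tMaxY 0.3106 | tΔX 3.8637 tΔY 1.0353
    t=0.3106 [y] (4,2) — stop
  → r_2 = 0.3106
beam 3: φ=90°, α=165°
  cosα=-0.9659 sinα=0.2588 | (4,1) | tMaxX 0.4659 tMaxY 1.1591 | tΔX 1.0353 tΔY 3.8637
    t=0.4659 [x] (3,1)
    t=1.1591 [y] (3,2)
    t=1.5012 [x] (2,2)
    t=2.5364 [x] (1,2)
    t=3.5717 [x] (0,2) — stop
  → r_3 = 3.5717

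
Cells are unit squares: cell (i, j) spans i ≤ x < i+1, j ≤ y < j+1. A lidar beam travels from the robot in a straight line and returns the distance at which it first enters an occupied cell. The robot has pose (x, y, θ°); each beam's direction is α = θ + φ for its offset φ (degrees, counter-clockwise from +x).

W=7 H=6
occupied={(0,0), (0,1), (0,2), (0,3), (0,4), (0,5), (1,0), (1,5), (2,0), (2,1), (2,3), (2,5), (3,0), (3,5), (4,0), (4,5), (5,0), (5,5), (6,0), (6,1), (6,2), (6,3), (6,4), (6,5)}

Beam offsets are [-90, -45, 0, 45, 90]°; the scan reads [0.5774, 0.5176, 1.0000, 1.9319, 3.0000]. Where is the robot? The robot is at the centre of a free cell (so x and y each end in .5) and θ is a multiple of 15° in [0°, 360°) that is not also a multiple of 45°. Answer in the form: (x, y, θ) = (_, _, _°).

The pose lattice has 18·16 = 288 candidates. Test each by forward raycasting.
  (1.5, 1.5, 30°): beam 3 = 0.5774 ≠ 1.0000 ✗
  (5.5, 4.5, 15°): beam 1 = 1.9319 ≠ 0.5774 ✗
  (1.5, 2.5, 120°): beam 1 = 1.0000 ≠ 0.5774 ✗
  (5.5, 2.5, 195°): beam 1 = 2.5882 ≠ 0.5774 ✗
  …
  (4.5, 4.5, 150°): r_1=0.5774, r_2=0.5176, r_3=1.0000, r_4=1.9319, r_5=3.0000 — all match ✓
Unique over the lattice → pose = (4.5, 4.5, 150°).

(x, y, θ) = (4.5, 4.5, 150°)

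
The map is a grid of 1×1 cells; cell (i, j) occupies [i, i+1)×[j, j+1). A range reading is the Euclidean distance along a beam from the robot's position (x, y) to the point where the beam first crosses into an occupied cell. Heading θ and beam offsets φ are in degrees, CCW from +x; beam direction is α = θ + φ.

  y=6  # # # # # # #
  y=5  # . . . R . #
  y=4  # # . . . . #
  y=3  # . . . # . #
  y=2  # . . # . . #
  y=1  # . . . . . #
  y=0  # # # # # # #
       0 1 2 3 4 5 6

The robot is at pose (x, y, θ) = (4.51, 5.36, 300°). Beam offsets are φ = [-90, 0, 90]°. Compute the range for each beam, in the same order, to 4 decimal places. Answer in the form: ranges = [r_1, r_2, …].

ranges = [4.0530, 2.9800, 1.2800]

beam 1: φ=-90°, α=210°
  dir = (cos 210°, sin 210°) = (-0.8660, -0.5000); from cell (4,5)
  next x-line at t=0.5889, next y-line at t=0.7200; Δt_x=1.1547, Δt_y=2.0000
    x: enter (3,5) at t=0.5889
    y: enter (3,4) at t=0.7200
    x: enter (2,4) at t=1.7436
    y: enter (2,3) at t=2.7200
    x: enter (1,3) at t=2.8983
    x: enter (0,3) at t=4.0530 ← occupied
  → r_1 = 4.0530
beam 2: φ=0°, α=300°
  dir = (cos 300°, sin 300°) = (0.5000, -0.8660); from cell (4,5)
  next x-line at t=0.9800, next y-line at t=0.4157; Δt_x=2.0000, Δt_y=1.1547
    y: enter (4,4) at t=0.4157
    x: enter (5,4) at t=0.9800
    y: enter (5,3) at t=1.5704
    y: enter (5,2) at t=2.7251
    x: enter (6,2) at t=2.9800 ← occupied
  → r_2 = 2.9800
beam 3: φ=90°, α=30°
  dir = (cos 30°, sin 30°) = (0.8660, 0.5000); from cell (4,5)
  next x-line at t=0.5658, next y-line at t=1.2800; Δt_x=1.1547, Δt_y=2.0000
    x: enter (5,5) at t=0.5658
    y: enter (5,6) at t=1.2800 ← occupied
  → r_3 = 1.2800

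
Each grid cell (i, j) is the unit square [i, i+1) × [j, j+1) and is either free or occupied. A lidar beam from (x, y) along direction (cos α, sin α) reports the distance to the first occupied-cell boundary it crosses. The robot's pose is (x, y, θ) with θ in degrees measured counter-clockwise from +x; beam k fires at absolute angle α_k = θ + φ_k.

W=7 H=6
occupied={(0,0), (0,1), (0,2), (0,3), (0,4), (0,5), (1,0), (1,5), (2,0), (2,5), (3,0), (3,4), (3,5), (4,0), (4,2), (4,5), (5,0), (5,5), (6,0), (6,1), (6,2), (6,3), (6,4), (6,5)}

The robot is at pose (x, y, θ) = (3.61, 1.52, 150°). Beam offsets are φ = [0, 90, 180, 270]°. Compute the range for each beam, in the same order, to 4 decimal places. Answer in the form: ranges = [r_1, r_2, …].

beam 1: φ=0°, α=150°
  cosα=-0.8660 sinα=0.5000 | (3,1) | tMaxX 0.7044 tMaxY 0.9600 | tΔX 1.1547 tΔY 2.0000
    t=0.7044 [x] (2,1)
    t=0.9600 [y] (2,2)
    t=1.8591 [x] (1,2)
    t=2.9600 [y] (1,3)
    t=3.0138 [x] (0,3) — stop
  → r_1 = 3.0138
beam 2: φ=90°, α=240°
  cosα=-0.5000 sinα=-0.8660 | (3,1) | tMaxX 1.2200 tMaxY 0.6004 | tΔX 2.0000 tΔY 1.1547
    t=0.6004 [y] (3,0) — stop
  → r_2 = 0.6004
beam 3: φ=180°, α=330°
  cosα=0.8660 sinα=-0.5000 | (3,1) | tMaxX 0.4503 tMaxY 1.0400 | tΔX 1.1547 tΔY 2.0000
    t=0.4503 [x] (4,1)
    t=1.0400 [y] (4,0) — stop
  → r_3 = 1.0400
beam 4: φ=270°, α=60°
  cosα=0.5000 sinα=0.8660 | (3,1) | tMaxX 0.7800 tMaxY 0.5543 | tΔX 2.0000 tΔY 1.1547
    t=0.5543 [y] (3,2)
    t=0.7800 [x] (4,2) — stop
  → r_4 = 0.7800

ranges = [3.0138, 0.6004, 1.0400, 0.7800]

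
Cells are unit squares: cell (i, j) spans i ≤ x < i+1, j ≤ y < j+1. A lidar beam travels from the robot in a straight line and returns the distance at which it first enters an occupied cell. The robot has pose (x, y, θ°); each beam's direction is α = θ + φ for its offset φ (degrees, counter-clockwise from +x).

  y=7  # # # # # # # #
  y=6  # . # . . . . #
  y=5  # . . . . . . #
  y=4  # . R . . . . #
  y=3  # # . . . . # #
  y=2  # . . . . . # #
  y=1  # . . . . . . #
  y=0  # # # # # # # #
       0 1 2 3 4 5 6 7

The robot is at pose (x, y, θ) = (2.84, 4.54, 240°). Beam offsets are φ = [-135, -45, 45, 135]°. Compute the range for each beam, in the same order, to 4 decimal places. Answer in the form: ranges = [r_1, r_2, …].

beam 1: φ=-135°, α=105°
  cosα=-0.2588 sinα=0.9659 | (2,4) | tMaxX 3.2455 tMaxY 0.4762 | tΔX 3.8637 tΔY 1.0353
    t=0.4762 [y] (2,5)
    t=1.5115 [y] (2,6) — stop
  → r_1 = 1.5115
beam 2: φ=-45°, α=195°
  cosα=-0.9659 sinα=-0.2588 | (2,4) | tMaxX 0.8696 tMaxY 2.0864 | tΔX 1.0353 tΔY 3.8637
    t=0.8696 [x] (1,4)
    t=1.9049 [x] (0,4) — stop
  → r_2 = 1.9049
beam 3: φ=45°, α=285°
  cosα=0.2588 sinα=-0.9659 | (2,4) | tMaxX 0.6182 tMaxY 0.5590 | tΔX 3.8637 tΔY 1.0353
    t=0.5590 [y] (2,3)
    t=0.6182 [x] (3,3)
    t=1.5943 [y] (3,2)
    t=2.6296 [y] (3,1)
    t=3.6649 [y] (3,0) — stop
  → r_3 = 3.6649
beam 4: φ=135°, α=15°
  cosα=0.9659 sinα=0.2588 | (2,4) | tMaxX 0.1656 tMaxY 1.7773 | tΔX 1.0353 tΔY 3.8637
    t=0.1656 [x] (3,4)
    t=1.2009 [x] (4,4)
    t=1.7773 [y] (4,5)
    t=2.2362 [x] (5,5)
    t=3.2715 [x] (6,5)
    t=4.3067 [x] (7,5) — stop
  → r_4 = 4.3067

ranges = [1.5115, 1.9049, 3.6649, 4.3067]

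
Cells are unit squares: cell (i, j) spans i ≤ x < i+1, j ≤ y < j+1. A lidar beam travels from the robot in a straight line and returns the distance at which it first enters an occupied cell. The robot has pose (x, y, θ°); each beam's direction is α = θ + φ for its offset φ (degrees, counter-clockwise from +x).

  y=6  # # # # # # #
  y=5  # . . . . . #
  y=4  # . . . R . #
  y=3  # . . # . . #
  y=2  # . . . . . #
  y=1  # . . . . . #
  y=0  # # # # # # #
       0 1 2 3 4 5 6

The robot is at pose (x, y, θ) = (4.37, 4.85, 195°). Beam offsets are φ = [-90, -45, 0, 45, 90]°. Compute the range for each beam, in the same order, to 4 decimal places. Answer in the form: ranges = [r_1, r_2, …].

ranges = [1.1906, 2.3000, 3.4889, 0.9815, 3.9858]

beam 1: φ=-90°, α=105°
  direction (-0.2588, 0.9659); cell (4,4); t to first gridline: x 1.4296, y 0.1553 (then +3.8637 / +1.0353)
    (4,5) via y @ 0.1553
    (4,6) via y @ 1.1906  # hit
  → r_1 = 1.1906
beam 2: φ=-45°, α=150°
  direction (-0.8660, 0.5000); cell (4,4); t to first gridline: x 0.4272, y 0.3000 (then +1.1547 / +2.0000)
    (4,5) via y @ 0.3000
    (3,5) via x @ 0.4272
    (2,5) via x @ 1.5819
    (2,6) via y @ 2.3000  # hit
  → r_2 = 2.3000
beam 3: φ=0°, α=195°
  direction (-0.9659, -0.2588); cell (4,4); t to first gridline: x 0.3831, y 3.2841 (then +1.0353 / +3.8637)
    (3,4) via x @ 0.3831
    (2,4) via x @ 1.4183
    (1,4) via x @ 2.4536
    (1,3) via y @ 3.2841
    (0,3) via x @ 3.4889  # hit
  → r_3 = 3.4889
beam 4: φ=45°, α=240°
  direction (-0.5000, -0.8660); cell (4,4); t to first gridline: x 0.7400, y 0.9815 (then +2.0000 / +1.1547)
    (3,4) via x @ 0.7400
    (3,3) via y @ 0.9815  # hit
  → r_4 = 0.9815
beam 5: φ=90°, α=285°
  direction (0.2588, -0.9659); cell (4,4); t to first gridline: x 2.4341, y 0.8800 (then +3.8637 / +1.0353)
    (4,3) via y @ 0.8800
    (4,2) via y @ 1.9153
    (5,2) via x @ 2.4341
    (5,1) via y @ 2.9505
    (5,0) via y @ 3.9858  # hit
  → r_5 = 3.9858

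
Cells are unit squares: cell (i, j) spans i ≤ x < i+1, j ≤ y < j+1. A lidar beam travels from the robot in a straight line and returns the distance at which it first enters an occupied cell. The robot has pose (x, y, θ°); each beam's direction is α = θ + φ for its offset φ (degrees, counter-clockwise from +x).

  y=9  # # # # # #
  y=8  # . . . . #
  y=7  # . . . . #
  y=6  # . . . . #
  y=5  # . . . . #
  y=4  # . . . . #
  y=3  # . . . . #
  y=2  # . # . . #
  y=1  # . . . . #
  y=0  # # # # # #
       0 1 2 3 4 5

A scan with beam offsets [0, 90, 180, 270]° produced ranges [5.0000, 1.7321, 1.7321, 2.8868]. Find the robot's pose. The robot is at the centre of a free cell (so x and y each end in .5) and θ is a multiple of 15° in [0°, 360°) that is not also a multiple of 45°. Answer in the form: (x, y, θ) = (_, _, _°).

(x, y, θ) = (3.5, 7.5, 240°)

Enumerate (i+0.5, j+0.5, θ) over the 31 free cells and 16 admissible headings. For each, cast all 4 beams and compare to the given ranges.
  (1.5, 8.5, 300°): beam 1 = 7.0000 ≠ 5.0000 ✗
  (1.5, 2.5, 165°): beam 1 = 0.5176 ≠ 5.0000 ✗
  (1.5, 6.5, 210°): beam 1 = 0.5774 ≠ 5.0000 ✗
  (1.5, 3.5, 300°): beam 1 = 1.0000 ≠ 5.0000 ✗
  …
  (3.5, 7.5, 240°): r_1=5.0000, r_2=1.7321, r_3=1.7321, r_4=2.8868 — all match ✓
Unique over the lattice → pose = (3.5, 7.5, 240°).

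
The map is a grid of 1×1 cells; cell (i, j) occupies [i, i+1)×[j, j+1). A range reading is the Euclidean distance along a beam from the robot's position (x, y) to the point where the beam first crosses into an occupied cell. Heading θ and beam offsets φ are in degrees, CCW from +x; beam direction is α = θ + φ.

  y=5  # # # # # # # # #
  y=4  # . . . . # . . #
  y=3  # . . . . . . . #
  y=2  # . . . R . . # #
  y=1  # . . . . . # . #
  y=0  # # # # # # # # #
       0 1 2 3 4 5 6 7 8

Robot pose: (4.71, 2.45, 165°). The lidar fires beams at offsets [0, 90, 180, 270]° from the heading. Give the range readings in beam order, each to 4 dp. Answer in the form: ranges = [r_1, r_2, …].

beam 1: φ=0°, α=165°
  cosα=-0.9659 sinα=0.2588 | (4,2) | tMaxX 0.7350 tMaxY 2.1250 | tΔX 1.0353 tΔY 3.8637
    t=0.7350 [x] (3,2)
    t=1.7703 [x] (2,2)
    t=2.1250 [y] (2,3)
    t=2.8056 [x] (1,3)
    t=3.8409 [x] (0,3) — stop
  → r_1 = 3.8409
beam 2: φ=90°, α=255°
  cosα=-0.2588 sinα=-0.9659 | (4,2) | tMaxX 2.7432 tMaxY 0.4659 | tΔX 3.8637 tΔY 1.0353
    t=0.4659 [y] (4,1)
    t=1.5012 [y] (4,0) — stop
  → r_2 = 1.5012
beam 3: φ=180°, α=345°
  cosα=0.9659 sinα=-0.2588 | (4,2) | tMaxX 0.3002 tMaxY 1.7387 | tΔX 1.0353 tΔY 3.8637
    t=0.3002 [x] (5,2)
    t=1.3355 [x] (6,2)
    t=1.7387 [y] (6,1) — stop
  → r_3 = 1.7387
beam 4: φ=270°, α=75°
  cosα=0.2588 sinα=0.9659 | (4,2) | tMaxX 1.1205 tMaxY 0.5694 | tΔX 3.8637 tΔY 1.0353
    t=0.5694 [y] (4,3)
    t=1.1205 [x] (5,3)
    t=1.6047 [y] (5,4) — stop
  → r_4 = 1.6047

ranges = [3.8409, 1.5012, 1.7387, 1.6047]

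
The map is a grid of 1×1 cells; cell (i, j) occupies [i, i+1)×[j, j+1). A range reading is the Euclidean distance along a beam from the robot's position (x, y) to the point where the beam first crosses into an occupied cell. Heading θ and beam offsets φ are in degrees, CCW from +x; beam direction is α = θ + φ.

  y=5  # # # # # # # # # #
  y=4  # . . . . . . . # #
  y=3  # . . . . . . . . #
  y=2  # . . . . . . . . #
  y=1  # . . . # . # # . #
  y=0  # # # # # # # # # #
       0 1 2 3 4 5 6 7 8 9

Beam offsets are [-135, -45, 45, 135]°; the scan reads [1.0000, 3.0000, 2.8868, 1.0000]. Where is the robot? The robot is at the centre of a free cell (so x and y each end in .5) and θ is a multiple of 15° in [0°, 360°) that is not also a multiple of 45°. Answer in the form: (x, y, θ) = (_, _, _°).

(x, y, θ) = (5.5, 2.5, 75°)

Enumerate (i+0.5, j+0.5, θ) over the 28 free cells and 16 admissible headings. For each, cast all 4 beams and compare to the given ranges.
  (3.5, 4.5, 240°): beam 1 = 0.5176 ≠ 1.0000 ✗
  (2.5, 2.5, 195°): beam 1 = 2.8868 ≠ 1.0000 ✗
  (3.5, 2.5, 15°): beam 1 = 1.7321 ≠ 1.0000 ✗
  (4.5, 2.5, 60°): beam 1 = 0.5176 ≠ 1.0000 ✗
  …
  (5.5, 2.5, 75°): r_1=1.0000, r_2=3.0000, r_3=2.8868, r_4=1.0000 — all match ✓
Unique over the lattice → pose = (5.5, 2.5, 75°).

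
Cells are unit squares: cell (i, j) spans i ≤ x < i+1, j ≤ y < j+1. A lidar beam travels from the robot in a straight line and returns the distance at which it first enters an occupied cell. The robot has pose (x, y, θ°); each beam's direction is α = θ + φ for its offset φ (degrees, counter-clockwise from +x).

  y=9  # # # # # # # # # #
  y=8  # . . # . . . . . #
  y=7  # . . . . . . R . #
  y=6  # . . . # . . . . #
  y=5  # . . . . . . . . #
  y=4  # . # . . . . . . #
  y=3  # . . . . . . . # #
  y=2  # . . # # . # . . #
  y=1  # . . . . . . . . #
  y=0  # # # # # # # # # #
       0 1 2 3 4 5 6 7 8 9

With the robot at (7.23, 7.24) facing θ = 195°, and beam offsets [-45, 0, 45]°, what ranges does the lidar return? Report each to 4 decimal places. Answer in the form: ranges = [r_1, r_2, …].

ranges = [3.5200, 2.3087, 4.8959]

beam 1: φ=-45°, α=150°
  direction (-0.8660, 0.5000); cell (7,7); t to first gridline: x 0.2656, y 1.5200 (then +1.1547 / +2.0000)
    (6,7) via x @ 0.2656
    (5,7) via x @ 1.4203
    (5,8) via y @ 1.5200
    (4,8) via x @ 2.5750
    (4,9) via y @ 3.5200  # hit
  → r_1 = 3.5200
beam 2: φ=0°, α=195°
  direction (-0.9659, -0.2588); cell (7,7); t to first gridline: x 0.2381, y 0.9273 (then +1.0353 / +3.8637)
    (6,7) via x @ 0.2381
    (6,6) via y @ 0.9273
    (5,6) via x @ 1.2734
    (4,6) via x @ 2.3087  # hit
  → r_2 = 2.3087
beam 3: φ=45°, α=240°
  direction (-0.5000, -0.8660); cell (7,7); t to first gridline: x 0.4600, y 0.2771 (then +2.0000 / +1.1547)
    (7,6) via y @ 0.2771
    (6,6) via x @ 0.4600
    (6,5) via y @ 1.4318
    (5,5) via x @ 2.4600
    (5,4) via y @ 2.5865
    (5,3) via y @ 3.7412
    (4,3) via x @ 4.4600
    (4,2) via y @ 4.8959  # hit
  → r_3 = 4.8959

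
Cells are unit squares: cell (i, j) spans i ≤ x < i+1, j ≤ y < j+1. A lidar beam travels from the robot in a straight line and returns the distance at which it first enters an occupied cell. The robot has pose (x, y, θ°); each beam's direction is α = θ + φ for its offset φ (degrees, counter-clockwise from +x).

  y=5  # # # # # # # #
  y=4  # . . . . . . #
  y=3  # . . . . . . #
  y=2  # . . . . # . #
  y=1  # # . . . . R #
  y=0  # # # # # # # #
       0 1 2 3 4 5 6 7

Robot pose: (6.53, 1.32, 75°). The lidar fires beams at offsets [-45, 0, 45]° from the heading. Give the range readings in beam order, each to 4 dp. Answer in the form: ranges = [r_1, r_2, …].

beam 1: φ=-45°, α=30°
  d=(0.8660,0.5000)  start (6,1)  tX=0.5427 tY=1.3600  stride 1/|dx|=1.1547 1/|dy|=2.0000
    cross x-line → (7,1), t=0.5427 (wall)
  → r_1 = 0.5427
beam 2: φ=0°, α=75°
  d=(0.2588,0.9659)  start (6,1)  tX=1.8159 tY=0.7040  stride 1/|dx|=3.8637 1/|dy|=1.0353
    cross y-line → (6,2), t=0.7040
    cross y-line → (6,3), t=1.7393
    cross x-line → (7,3), t=1.8159 (wall)
  → r_2 = 1.8159
beam 3: φ=45°, α=120°
  d=(-0.5000,0.8660)  start (6,1)  tX=1.0600 tY=0.7852  stride 1/|dx|=2.0000 1/|dy|=1.1547
    cross y-line → (6,2), t=0.7852
    cross x-line → (5,2), t=1.0600 (wall)
  → r_3 = 1.0600

ranges = [0.5427, 1.8159, 1.0600]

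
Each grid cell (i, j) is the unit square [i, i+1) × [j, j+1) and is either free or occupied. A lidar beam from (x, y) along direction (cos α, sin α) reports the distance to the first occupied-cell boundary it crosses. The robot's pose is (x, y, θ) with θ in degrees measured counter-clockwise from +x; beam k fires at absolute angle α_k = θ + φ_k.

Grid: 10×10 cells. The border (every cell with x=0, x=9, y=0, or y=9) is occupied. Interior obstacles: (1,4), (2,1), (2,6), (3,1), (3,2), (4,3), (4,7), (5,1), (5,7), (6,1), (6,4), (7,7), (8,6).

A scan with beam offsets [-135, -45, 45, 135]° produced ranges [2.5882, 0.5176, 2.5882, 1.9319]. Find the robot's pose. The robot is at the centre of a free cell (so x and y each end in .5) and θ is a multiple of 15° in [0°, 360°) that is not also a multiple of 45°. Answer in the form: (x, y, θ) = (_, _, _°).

The pose lattice has 51·16 = 816 candidates. Test each by forward raycasting.
  (5.5, 3.5, 150°): beam 1 = 3.6235 ≠ 2.5882 ✗
  (6.5, 7.5, 345°): beam 1 = 0.5774 ≠ 2.5882 ✗
  (2.5, 4.5, 15°): beam 1 = 3.0000 ≠ 2.5882 ✗
  …
  (3.5, 6.5, 240°): r_1=2.5882, r_2=0.5176, r_3=2.5882, r_4=1.9319 — all match ✓
No second candidate reproduces the full scan.

(x, y, θ) = (3.5, 6.5, 240°)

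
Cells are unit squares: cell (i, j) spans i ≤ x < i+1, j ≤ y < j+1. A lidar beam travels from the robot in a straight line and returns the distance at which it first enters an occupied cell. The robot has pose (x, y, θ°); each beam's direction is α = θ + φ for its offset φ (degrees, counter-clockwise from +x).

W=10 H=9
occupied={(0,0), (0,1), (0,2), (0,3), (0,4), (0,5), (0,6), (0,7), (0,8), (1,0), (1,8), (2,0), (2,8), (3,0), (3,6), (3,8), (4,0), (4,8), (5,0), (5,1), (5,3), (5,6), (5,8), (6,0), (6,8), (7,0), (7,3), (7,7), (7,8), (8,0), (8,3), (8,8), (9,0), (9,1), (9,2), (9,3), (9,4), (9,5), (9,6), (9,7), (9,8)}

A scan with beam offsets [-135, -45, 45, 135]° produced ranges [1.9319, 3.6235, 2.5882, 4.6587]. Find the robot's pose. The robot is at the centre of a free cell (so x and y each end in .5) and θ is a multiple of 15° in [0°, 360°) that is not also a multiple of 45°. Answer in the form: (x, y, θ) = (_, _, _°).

Candidates: 49 free-cell centres × 16 headings = 784 poses. Raycast each; keep the one whose scan matches to 4 dp.
  (8.5, 4.5, 30°): beam 1 = 0.5176 ≠ 1.9319 ✗
  (7.5, 2.5, 285°): beam 1 = 1.7321 ≠ 1.9319 ✗
  (3.5, 3.5, 120°): beam 1 = 1.5529 ≠ 1.9319 ✗
  …
  (4.5, 4.5, 240°): r_1=1.9319, r_2=3.6235, r_3=2.5882, r_4=4.6587 — all match ✓
No second candidate reproduces the full scan.

(x, y, θ) = (4.5, 4.5, 240°)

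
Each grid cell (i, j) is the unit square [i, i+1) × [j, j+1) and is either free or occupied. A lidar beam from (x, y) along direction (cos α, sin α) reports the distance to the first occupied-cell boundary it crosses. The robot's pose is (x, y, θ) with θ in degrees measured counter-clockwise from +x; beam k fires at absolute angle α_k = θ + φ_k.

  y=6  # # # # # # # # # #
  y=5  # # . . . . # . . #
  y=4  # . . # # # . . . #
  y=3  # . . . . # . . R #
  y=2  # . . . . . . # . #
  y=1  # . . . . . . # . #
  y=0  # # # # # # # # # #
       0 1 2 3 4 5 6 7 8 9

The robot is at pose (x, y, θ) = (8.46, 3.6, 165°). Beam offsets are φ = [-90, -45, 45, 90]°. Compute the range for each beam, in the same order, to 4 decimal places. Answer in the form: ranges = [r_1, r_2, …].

ranges = [2.0864, 2.7713, 1.2000, 1.7773]

beam 1: φ=-90°, α=75°
  direction (0.2588, 0.9659); cell (8,3); t to first gridline: x 2.0864, y 0.4141 (then +3.8637 / +1.0353)
    (8,4) via y @ 0.4141
    (8,5) via y @ 1.4494
    (9,5) via x @ 2.0864  # hit
  → r_1 = 2.0864
beam 2: φ=-45°, α=120°
  direction (-0.5000, 0.8660); cell (8,3); t to first gridline: x 0.9200, y 0.4619 (then +2.0000 / +1.1547)
    (8,4) via y @ 0.4619
    (7,4) via x @ 0.9200
    (7,5) via y @ 1.6166
    (7,6) via y @ 2.7713  # hit
  → r_2 = 2.7713
beam 3: φ=45°, α=210°
  direction (-0.8660, -0.5000); cell (8,3); t to first gridline: x 0.5312, y 1.2000 (then +1.1547 / +2.0000)
    (7,3) via x @ 0.5312
    (7,2) via y @ 1.2000  # hit
  → r_3 = 1.2000
beam 4: φ=90°, α=255°
  direction (-0.2588, -0.9659); cell (8,3); t to first gridline: x 1.7773, y 0.6212 (then +3.8637 / +1.0353)
    (8,2) via y @ 0.6212
    (8,1) via y @ 1.6564
    (7,1) via x @ 1.7773  # hit
  → r_4 = 1.7773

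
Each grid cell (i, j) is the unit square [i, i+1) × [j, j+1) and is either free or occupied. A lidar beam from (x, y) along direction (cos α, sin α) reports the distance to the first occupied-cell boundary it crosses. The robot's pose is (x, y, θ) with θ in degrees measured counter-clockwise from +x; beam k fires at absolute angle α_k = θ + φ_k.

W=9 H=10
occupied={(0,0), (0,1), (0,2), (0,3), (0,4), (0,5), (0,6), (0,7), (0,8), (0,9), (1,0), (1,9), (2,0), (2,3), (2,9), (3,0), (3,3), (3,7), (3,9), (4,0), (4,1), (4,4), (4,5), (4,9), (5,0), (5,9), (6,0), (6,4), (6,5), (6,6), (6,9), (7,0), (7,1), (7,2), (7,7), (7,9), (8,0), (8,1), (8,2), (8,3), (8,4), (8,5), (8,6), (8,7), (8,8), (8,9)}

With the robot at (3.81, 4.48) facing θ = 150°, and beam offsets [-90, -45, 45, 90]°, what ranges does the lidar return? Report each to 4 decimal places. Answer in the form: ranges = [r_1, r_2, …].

ranges = [0.3800, 2.6089, 1.8546, 0.5543]

beam 1: φ=-90°, α=60°
  d=(0.5000,0.8660)  start (3,4)  tX=0.3800 tY=0.6004  stride 1/|dx|=2.0000 1/|dy|=1.1547
    cross x-line → (4,4), t=0.3800 (wall)
  → r_1 = 0.3800
beam 2: φ=-45°, α=105°
  d=(-0.2588,0.9659)  start (3,4)  tX=3.1296 tY=0.5383  stride 1/|dx|=3.8637 1/|dy|=1.0353
    cross y-line → (3,5), t=0.5383
    cross y-line → (3,6), t=1.5736
    cross y-line → (3,7), t=2.6089 (wall)
  → r_2 = 2.6089
beam 3: φ=45°, α=195°
  d=(-0.9659,-0.2588)  start (3,4)  tX=0.8386 tY=1.8546  stride 1/|dx|=1.0353 1/|dy|=3.8637
    cross x-line → (2,4), t=0.8386
    cross y-line → (2,3), t=1.8546 (wall)
  → r_3 = 1.8546
beam 4: φ=90°, α=240°
  d=(-0.5000,-0.8660)  start (3,4)  tX=1.6200 tY=0.5543  stride 1/|dx|=2.0000 1/|dy|=1.1547
    cross y-line → (3,3), t=0.5543 (wall)
  → r_4 = 0.5543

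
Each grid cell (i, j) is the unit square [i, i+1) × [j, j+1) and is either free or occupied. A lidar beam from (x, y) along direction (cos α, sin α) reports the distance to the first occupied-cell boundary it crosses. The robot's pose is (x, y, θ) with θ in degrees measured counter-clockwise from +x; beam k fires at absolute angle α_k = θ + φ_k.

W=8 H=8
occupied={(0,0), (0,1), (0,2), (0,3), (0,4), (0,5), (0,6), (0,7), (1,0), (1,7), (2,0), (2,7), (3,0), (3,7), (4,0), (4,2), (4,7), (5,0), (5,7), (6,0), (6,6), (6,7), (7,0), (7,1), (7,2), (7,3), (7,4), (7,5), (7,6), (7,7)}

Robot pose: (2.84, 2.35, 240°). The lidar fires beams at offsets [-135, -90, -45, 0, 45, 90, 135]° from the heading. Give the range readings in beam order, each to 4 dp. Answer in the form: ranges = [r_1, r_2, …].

beam 1: φ=-135°, α=105°
  direction (-0.2588, 0.9659); cell (2,2); t to first gridline: x 3.2455, y 0.6729 (then +3.8637 / +1.0353)
    (2,3) via y @ 0.6729
    (2,4) via y @ 1.7082
    (2,5) via y @ 2.7435
    (1,5) via x @ 3.2455
    (1,6) via y @ 3.7788
    (1,7) via y @ 4.8140  # hit
  → r_1 = 4.8140
beam 2: φ=-90°, α=150°
  direction (-0.8660, 0.5000); cell (2,2); t to first gridline: x 0.9699, y 1.3000 (then +1.1547 / +2.0000)
    (1,2) via x @ 0.9699
    (1,3) via y @ 1.3000
    (0,3) via x @ 2.1246  # hit
  → r_2 = 2.1246
beam 3: φ=-45°, α=195°
  direction (-0.9659, -0.2588); cell (2,2); t to first gridline: x 0.8696, y 1.3523 (then +1.0353 / +3.8637)
    (1,2) via x @ 0.8696
    (1,1) via y @ 1.3523
    (0,1) via x @ 1.9049  # hit
  → r_3 = 1.9049
beam 4: φ=0°, α=240°
  direction (-0.5000, -0.8660); cell (2,2); t to first gridline: x 1.6800, y 0.4041 (then +2.0000 / +1.1547)
    (2,1) via y @ 0.4041
    (2,0) via y @ 1.5588  # hit
  → r_4 = 1.5588
beam 5: φ=45°, α=285°
  direction (0.2588, -0.9659); cell (2,2); t to first gridline: x 0.6182, y 0.3623 (then +3.8637 / +1.0353)
    (2,1) via y @ 0.3623
    (3,1) via x @ 0.6182
    (3,0) via y @ 1.3976  # hit
  → r_5 = 1.3976
beam 6: φ=90°, α=330°
  direction (0.8660, -0.5000); cell (2,2); t to first gridline: x 0.1848, y 0.7000 (then +1.1547 / +2.0000)
    (3,2) via x @ 0.1848
    (3,1) via y @ 0.7000
    (4,1) via x @ 1.3395
    (5,1) via x @ 2.4942
    (5,0) via y @ 2.7000  # hit
  → r_6 = 2.7000
beam 7: φ=135°, α=15°
  direction (0.9659, 0.2588); cell (2,2); t to first gridline: x 0.1656, y 2.5114 (then +1.0353 / +3.8637)
    (3,2) via x @ 0.1656
    (4,2) via x @ 1.2009  # hit
  → r_7 = 1.2009

ranges = [4.8140, 2.1246, 1.9049, 1.5588, 1.3976, 2.7000, 1.2009]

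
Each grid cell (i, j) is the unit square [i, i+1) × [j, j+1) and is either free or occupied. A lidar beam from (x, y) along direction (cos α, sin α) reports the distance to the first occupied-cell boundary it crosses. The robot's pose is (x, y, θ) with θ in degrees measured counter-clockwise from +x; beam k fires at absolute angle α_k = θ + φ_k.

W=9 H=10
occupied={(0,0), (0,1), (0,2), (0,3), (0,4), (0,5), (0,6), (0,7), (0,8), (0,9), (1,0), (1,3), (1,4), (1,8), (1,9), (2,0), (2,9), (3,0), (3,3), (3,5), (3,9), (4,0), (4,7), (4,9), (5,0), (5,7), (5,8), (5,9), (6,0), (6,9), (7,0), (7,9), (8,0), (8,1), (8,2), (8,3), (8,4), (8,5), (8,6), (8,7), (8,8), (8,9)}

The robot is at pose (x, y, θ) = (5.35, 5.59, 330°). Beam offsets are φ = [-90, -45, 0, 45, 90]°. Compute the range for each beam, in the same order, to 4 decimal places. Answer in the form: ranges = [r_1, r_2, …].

beam 1: φ=-90°, α=240°
  cosα=-0.5000 sinα=-0.8660 | (5,5) | tMaxX 0.7000 tMaxY 0.6813 | tΔX 2.0000 tΔY 1.1547
    t=0.6813 [y] (5,4)
    t=0.7000 [x] (4,4)
    t=1.8360 [y] (4,3)
    t=2.7000 [x] (3,3) — stop
  → r_1 = 2.7000
beam 2: φ=-45°, α=285°
  cosα=0.2588 sinα=-0.9659 | (5,5) | tMaxX 2.5114 tMaxY 0.6108 | tΔX 3.8637 tΔY 1.0353
    t=0.6108 [y] (5,4)
    t=1.6461 [y] (5,3)
    t=2.5114 [x] (6,3)
    t=2.6814 [y] (6,2)
    t=3.7166 [y] (6,1)
    t=4.7519 [y] (6,0) — stop
  → r_2 = 4.7519
beam 3: φ=0°, α=330°
  cosα=0.8660 sinα=-0.5000 | (5,5) | tMaxX 0.7506 tMaxY 1.1800 | tΔX 1.1547 tΔY 2.0000
    t=0.7506 [x] (6,5)
    t=1.1800 [y] (6,4)
    t=1.9053 [x] (7,4)
    t=3.0600 [x] (8,4) — stop
  → r_3 = 3.0600
beam 4: φ=45°, α=15°
  cosα=0.9659 sinα=0.2588 | (5,5) | tMaxX 0.6729 tMaxY 1.5841 | tΔX 1.0353 tΔY 3.8637
    t=0.6729 [x] (6,5)
    t=1.5841 [y] (6,6)
    t=1.7082 [x] (7,6)
    t=2.7435 [x] (8,6) — stop
  → r_4 = 2.7435
beam 5: φ=90°, α=60°
  cosα=0.5000 sinα=0.8660 | (5,5) | tMaxX 1.3000 tMaxY 0.4734 | tΔX 2.0000 tΔY 1.1547
    t=0.4734 [y] (5,6)
    t=1.3000 [x] (6,6)
    t=1.6281 [y] (6,7)
    t=2.7828 [y] (6,8)
    t=3.3000 [x] (7,8)
    t=3.9375 [y] (7,9) — stop
  → r_5 = 3.9375

ranges = [2.7000, 4.7519, 3.0600, 2.7435, 3.9375]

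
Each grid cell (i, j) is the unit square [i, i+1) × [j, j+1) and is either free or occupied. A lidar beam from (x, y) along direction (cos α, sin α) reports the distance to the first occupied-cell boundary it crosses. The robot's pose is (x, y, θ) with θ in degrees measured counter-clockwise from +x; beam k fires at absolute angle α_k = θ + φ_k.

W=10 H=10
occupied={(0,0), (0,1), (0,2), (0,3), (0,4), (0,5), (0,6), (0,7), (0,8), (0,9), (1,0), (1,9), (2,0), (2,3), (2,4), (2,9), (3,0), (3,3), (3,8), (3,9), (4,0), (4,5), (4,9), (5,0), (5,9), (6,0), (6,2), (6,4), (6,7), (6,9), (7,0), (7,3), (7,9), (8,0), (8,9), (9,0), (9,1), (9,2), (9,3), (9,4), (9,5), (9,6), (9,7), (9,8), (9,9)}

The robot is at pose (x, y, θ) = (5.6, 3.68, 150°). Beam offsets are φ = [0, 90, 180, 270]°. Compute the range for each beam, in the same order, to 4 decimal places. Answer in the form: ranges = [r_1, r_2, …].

ranges = [5.3116, 3.0946, 1.3600, 0.8000]

beam 1: φ=0°, α=150°
  cosα=-0.8660 sinα=0.5000 | (5,3) | tMaxX 0.6928 tMaxY 0.6400 | tΔX 1.1547 tΔY 2.0000
    t=0.6400 [y] (5,4)
    t=0.6928 [x] (4,4)
    t=1.8475 [x] (3,4)
    t=2.6400 [y] (3,5)
    t=3.0022 [x] (2,5)
    t=4.1569 [x] (1,5)
    t=4.6400 [y] (1,6)
    t=5.3116 [x] (0,6) — stop
  → r_1 = 5.3116
beam 2: φ=90°, α=240°
  cosα=-0.5000 sinα=-0.8660 | (5,3) | tMaxX 1.2000 tMaxY 0.7852 | tΔX 2.0000 tΔY 1.1547
    t=0.7852 [y] (5,2)
    t=1.2000 [x] (4,2)
    t=1.9399 [y] (4,1)
    t=3.0946 [y] (4,0) — stop
  → r_2 = 3.0946
beam 3: φ=180°, α=330°
  cosα=0.8660 sinα=-0.5000 | (5,3) | tMaxX 0.4619 tMaxY 1.3600 | tΔX 1.1547 tΔY 2.0000
    t=0.4619 [x] (6,3)
    t=1.3600 [y] (6,2) — stop
  → r_3 = 1.3600
beam 4: φ=270°, α=60°
  cosα=0.5000 sinα=0.8660 | (5,3) | tMaxX 0.8000 tMaxY 0.3695 | tΔX 2.0000 tΔY 1.1547
    t=0.3695 [y] (5,4)
    t=0.8000 [x] (6,4) — stop
  → r_4 = 0.8000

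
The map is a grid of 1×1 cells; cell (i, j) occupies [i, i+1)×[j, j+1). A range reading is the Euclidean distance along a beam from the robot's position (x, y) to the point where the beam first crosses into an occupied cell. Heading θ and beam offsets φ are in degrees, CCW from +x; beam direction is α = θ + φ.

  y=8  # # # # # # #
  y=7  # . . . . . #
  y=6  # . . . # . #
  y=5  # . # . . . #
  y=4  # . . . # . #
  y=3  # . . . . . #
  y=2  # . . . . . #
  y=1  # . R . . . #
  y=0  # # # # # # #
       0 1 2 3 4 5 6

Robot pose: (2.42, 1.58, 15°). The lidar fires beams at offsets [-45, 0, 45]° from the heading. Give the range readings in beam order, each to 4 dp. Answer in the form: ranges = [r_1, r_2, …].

beam 1: φ=-45°, α=330°
  cosα=0.8660 sinα=-0.5000 | (2,1) | tMaxX 0.6697 tMaxY 1.1600 | tΔX 1.1547 tΔY 2.0000
    t=0.6697 [x] (3,1)
    t=1.1600 [y] (3,0) — stop
  → r_1 = 1.1600
beam 2: φ=0°, α=15°
  cosα=0.9659 sinα=0.2588 | (2,1) | tMaxX 0.6005 tMaxY 1.6228 | tΔX 1.0353 tΔY 3.8637
    t=0.6005 [x] (3,1)
    t=1.6228 [y] (3,2)
    t=1.6357 [x] (4,2)
    t=2.6710 [x] (5,2)
    t=3.7063 [x] (6,2) — stop
  → r_2 = 3.7063
beam 3: φ=45°, α=60°
  cosα=0.5000 sinα=0.8660 | (2,1) | tMaxX 1.1600 tMaxY 0.4850 | tΔX 2.0000 tΔY 1.1547
    t=0.4850 [y] (2,2)
    t=1.1600 [x] (3,2)
    t=1.6397 [y] (3,3)
    t=2.7944 [y] (3,4)
    t=3.1600 [x] (4,4) — stop
  → r_3 = 3.1600

ranges = [1.1600, 3.7063, 3.1600]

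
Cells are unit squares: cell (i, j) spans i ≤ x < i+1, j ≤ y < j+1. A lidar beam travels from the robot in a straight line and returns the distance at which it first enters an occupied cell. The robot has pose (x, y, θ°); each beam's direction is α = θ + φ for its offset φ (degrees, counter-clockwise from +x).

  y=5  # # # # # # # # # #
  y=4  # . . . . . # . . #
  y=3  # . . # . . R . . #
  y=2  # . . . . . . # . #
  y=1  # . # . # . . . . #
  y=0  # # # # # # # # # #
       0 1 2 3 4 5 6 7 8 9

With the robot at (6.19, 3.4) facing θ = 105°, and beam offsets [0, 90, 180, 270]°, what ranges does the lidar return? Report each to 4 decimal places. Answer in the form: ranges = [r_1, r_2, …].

ranges = [0.6212, 5.3731, 2.4847, 2.9091]

beam 1: φ=0°, α=105°
  d=(-0.2588,0.9659)  start (6,3)  tX=0.7341 tY=0.6212  stride 1/|dx|=3.8637 1/|dy|=1.0353
    cross y-line → (6,4), t=0.6212 (wall)
  → r_1 = 0.6212
beam 2: φ=90°, α=195°
  d=(-0.9659,-0.2588)  start (6,3)  tX=0.1967 tY=1.5455  stride 1/|dx|=1.0353 1/|dy|=3.8637
    cross x-line → (5,3), t=0.1967
    cross x-line → (4,3), t=1.2320
    cross y-line → (4,2), t=1.5455
    cross x-line → (3,2), t=2.2673
    cross x-line → (2,2), t=3.3025
    cross x-line → (1,2), t=4.3378
    cross x-line → (0,2), t=5.3731 (wall)
  → r_2 = 5.3731
beam 3: φ=180°, α=285°
  d=(0.2588,-0.9659)  start (6,3)  tX=3.1296 tY=0.4141  stride 1/|dx|=3.8637 1/|dy|=1.0353
    cross y-line → (6,2), t=0.4141
    cross y-line → (6,1), t=1.4494
    cross y-line → (6,0), t=2.4847 (wall)
  → r_3 = 2.4847
beam 4: φ=270°, α=15°
  d=(0.9659,0.2588)  start (6,3)  tX=0.8386 tY=2.3182  stride 1/|dx|=1.0353 1/|dy|=3.8637
    cross x-line → (7,3), t=0.8386
    cross x-line → (8,3), t=1.8738
    cross y-line → (8,4), t=2.3182
    cross x-line → (9,4), t=2.9091 (wall)
  → r_4 = 2.9091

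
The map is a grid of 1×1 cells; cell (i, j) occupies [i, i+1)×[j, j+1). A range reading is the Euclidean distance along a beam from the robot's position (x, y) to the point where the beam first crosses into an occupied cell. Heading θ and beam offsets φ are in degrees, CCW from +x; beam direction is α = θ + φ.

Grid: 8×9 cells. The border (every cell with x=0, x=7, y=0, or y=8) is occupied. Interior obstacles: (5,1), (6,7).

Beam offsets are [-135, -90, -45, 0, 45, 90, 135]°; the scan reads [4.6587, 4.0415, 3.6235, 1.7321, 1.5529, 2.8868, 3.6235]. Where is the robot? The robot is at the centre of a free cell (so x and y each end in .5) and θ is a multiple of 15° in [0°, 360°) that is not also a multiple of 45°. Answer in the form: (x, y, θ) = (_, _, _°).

(x, y, θ) = (5.5, 4.5, 330°)

Enumerate (i+0.5, j+0.5, θ) over the 40 free cells and 16 admissible headings. For each, cast all 7 beams and compare to the given ranges.
  (4.5, 7.5, 120°): beam 1 = 1.5529 ≠ 4.6587 ✗
  (3.5, 7.5, 165°): beam 1 = 1.0000 ≠ 4.6587 ✗
  (1.5, 7.5, 15°): beam 1 = 1.0000 ≠ 4.6587 ✗
  (3.5, 2.5, 330°): beam 1 = 2.5882 ≠ 4.6587 ✗
  (6.5, 4.5, 15°): beam 1 = 2.8868 ≠ 4.6587 ✗
  …
  (5.5, 4.5, 330°): r_1=4.6587, r_2=4.0415, r_3=3.6235, r_4=1.7321, r_5=1.5529, r_6=2.8868, r_7=3.6235 — all match ✓
No second candidate reproduces the full scan.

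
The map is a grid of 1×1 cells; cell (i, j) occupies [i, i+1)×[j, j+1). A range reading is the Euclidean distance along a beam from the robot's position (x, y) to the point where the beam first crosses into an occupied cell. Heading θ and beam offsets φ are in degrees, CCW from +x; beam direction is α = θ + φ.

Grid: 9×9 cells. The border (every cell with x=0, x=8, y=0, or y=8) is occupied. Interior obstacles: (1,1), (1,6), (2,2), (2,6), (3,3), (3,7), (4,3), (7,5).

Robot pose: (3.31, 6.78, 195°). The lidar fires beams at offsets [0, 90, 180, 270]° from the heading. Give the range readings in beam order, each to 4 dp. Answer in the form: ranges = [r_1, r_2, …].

beam 1: φ=0°, α=195°
  cosα=-0.9659 sinα=-0.2588 | (3,6) | tMaxX 0.3209 tMaxY 3.0137 | tΔX 1.0353 tΔY 3.8637
    t=0.3209 [x] (2,6) — stop
  → r_1 = 0.3209
beam 2: φ=90°, α=285°
  cosα=0.2588 sinα=-0.9659 | (3,6) | tMaxX 2.6660 tMaxY 0.8075 | tΔX 3.8637 tΔY 1.0353
    t=0.8075 [y] (3,5)
    t=1.8428 [y] (3,4)
    t=2.6660 [x] (4,4)
    t=2.8781 [y] (4,3) — stop
  → r_2 = 2.8781
beam 3: φ=180°, α=15°
  cosα=0.9659 sinα=0.2588 | (3,6) | tMaxX 0.7143 tMaxY 0.8500 | tΔX 1.0353 tΔY 3.8637
    t=0.7143 [x] (4,6)
    t=0.8500 [y] (4,7)
    t=1.7496 [x] (5,7)
    t=2.7849 [x] (6,7)
    t=3.8202 [x] (7,7)
    t=4.7137 [y] (7,8) — stop
  → r_3 = 4.7137
beam 4: φ=270°, α=105°
  cosα=-0.2588 sinα=0.9659 | (3,6) | tMaxX 1.1977 tMaxY 0.2278 | tΔX 3.8637 tΔY 1.0353
    t=0.2278 [y] (3,7) — stop
  → r_4 = 0.2278

ranges = [0.3209, 2.8781, 4.7137, 0.2278]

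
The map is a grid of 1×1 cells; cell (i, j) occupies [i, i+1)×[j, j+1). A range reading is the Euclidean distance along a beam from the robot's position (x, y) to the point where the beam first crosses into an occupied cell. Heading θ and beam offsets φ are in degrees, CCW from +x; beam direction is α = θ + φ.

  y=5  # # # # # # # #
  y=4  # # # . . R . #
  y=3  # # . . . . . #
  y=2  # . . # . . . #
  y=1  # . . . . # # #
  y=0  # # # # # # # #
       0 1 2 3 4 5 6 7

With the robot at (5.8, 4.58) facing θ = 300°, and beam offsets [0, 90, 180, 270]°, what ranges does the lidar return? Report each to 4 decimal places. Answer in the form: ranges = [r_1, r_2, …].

beam 1: φ=0°, α=300°
  direction (0.5000, -0.8660); cell (5,4); t to first gridline: x 0.4000, y 0.6697 (then +2.0000 / +1.1547)
    (6,4) via x @ 0.4000
    (6,3) via y @ 0.6697
    (6,2) via y @ 1.8244
    (7,2) via x @ 2.4000  # hit
  → r_1 = 2.4000
beam 2: φ=90°, α=30°
  direction (0.8660, 0.5000); cell (5,4); t to first gridline: x 0.2309, y 0.8400 (then +1.1547 / +2.0000)
    (6,4) via x @ 0.2309
    (6,5) via y @ 0.8400  # hit
  → r_2 = 0.8400
beam 3: φ=180°, α=120°
  direction (-0.5000, 0.8660); cell (5,4); t to first gridline: x 1.6000, y 0.4850 (then +2.0000 / +1.1547)
    (5,5) via y @ 0.4850  # hit
  → r_3 = 0.4850
beam 4: φ=270°, α=210°
  direction (-0.8660, -0.5000); cell (5,4); t to first gridline: x 0.9238, y 1.1600 (then +1.1547 / +2.0000)
    (4,4) via x @ 0.9238
    (4,3) via y @ 1.1600
    (3,3) via x @ 2.0785
    (3,2) via y @ 3.1600  # hit
  → r_4 = 3.1600

ranges = [2.4000, 0.8400, 0.4850, 3.1600]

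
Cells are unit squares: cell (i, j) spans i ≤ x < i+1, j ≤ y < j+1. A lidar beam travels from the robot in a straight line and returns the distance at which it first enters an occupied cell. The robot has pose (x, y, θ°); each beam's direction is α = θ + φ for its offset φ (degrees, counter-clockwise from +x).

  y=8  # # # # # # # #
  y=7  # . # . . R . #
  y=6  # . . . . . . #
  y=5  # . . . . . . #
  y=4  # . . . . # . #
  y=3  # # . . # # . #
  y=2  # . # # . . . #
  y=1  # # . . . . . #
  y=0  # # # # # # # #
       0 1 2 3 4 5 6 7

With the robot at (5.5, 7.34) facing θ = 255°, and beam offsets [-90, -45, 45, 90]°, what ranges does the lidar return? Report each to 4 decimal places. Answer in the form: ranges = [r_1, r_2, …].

beam 1: φ=-90°, α=165°
  cosα=-0.9659 sinα=0.2588 | (5,7) | tMaxX 0.5176 tMaxY 2.5500 | tΔX 1.0353 tΔY 3.8637
    t=0.5176 [x] (4,7)
    t=1.5529 [x] (3,7)
    t=2.5500 [y] (3,8) — stop
  → r_1 = 2.5500
beam 2: φ=-45°, α=210°
  cosα=-0.8660 sinα=-0.5000 | (5,7) | tMaxX 0.5774 tMaxY 0.6800 | tΔX 1.1547 tΔY 2.0000
    t=0.5774 [x] (4,7)
    t=0.6800 [y] (4,6)
    t=1.7321 [x] (3,6)
    t=2.6800 [y] (3,5)
    t=2.8868 [x] (2,5)
    t=4.0415 [x] (1,5)
    t=4.6800 [y] (1,4)
    t=5.1962 [x] (0,4) — stop
  → r_2 = 5.1962
beam 3: φ=45°, α=300°
  cosα=0.5000 sinα=-0.8660 | (5,7) | tMaxX 1.0000 tMaxY 0.3926 | tΔX 2.0000 tΔY 1.1547
    t=0.3926 [y] (5,6)
    t=1.0000 [x] (6,6)
    t=1.5473 [y] (6,5)
    t=2.7020 [y] (6,4)
    t=3.0000 [x] (7,4) — stop
  → r_3 = 3.0000
beam 4: φ=90°, α=345°
  cosα=0.9659 sinα=-0.2588 | (5,7) | tMaxX 0.5176 tMaxY 1.3137 | tΔX 1.0353 tΔY 3.8637
    t=0.5176 [x] (6,7)
    t=1.3137 [y] (6,6)
    t=1.5529 [x] (7,6) — stop
  → r_4 = 1.5529

ranges = [2.5500, 5.1962, 3.0000, 1.5529]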